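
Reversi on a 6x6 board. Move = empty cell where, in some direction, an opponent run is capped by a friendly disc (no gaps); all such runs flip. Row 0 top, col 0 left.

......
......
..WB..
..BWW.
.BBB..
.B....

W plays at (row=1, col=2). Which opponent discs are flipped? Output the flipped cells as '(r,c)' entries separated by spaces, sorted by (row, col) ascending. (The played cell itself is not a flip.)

Answer: (2,3)

Derivation:
Dir NW: first cell '.' (not opp) -> no flip
Dir N: first cell '.' (not opp) -> no flip
Dir NE: first cell '.' (not opp) -> no flip
Dir W: first cell '.' (not opp) -> no flip
Dir E: first cell '.' (not opp) -> no flip
Dir SW: first cell '.' (not opp) -> no flip
Dir S: first cell 'W' (not opp) -> no flip
Dir SE: opp run (2,3) capped by W -> flip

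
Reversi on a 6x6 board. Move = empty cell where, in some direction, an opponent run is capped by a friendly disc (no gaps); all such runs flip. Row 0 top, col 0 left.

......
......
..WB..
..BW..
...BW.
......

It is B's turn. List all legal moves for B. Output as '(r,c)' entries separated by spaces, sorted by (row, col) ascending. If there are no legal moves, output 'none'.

Answer: (1,2) (2,1) (3,4) (4,5)

Derivation:
(1,1): no bracket -> illegal
(1,2): flips 1 -> legal
(1,3): no bracket -> illegal
(2,1): flips 1 -> legal
(2,4): no bracket -> illegal
(3,1): no bracket -> illegal
(3,4): flips 1 -> legal
(3,5): no bracket -> illegal
(4,2): no bracket -> illegal
(4,5): flips 1 -> legal
(5,3): no bracket -> illegal
(5,4): no bracket -> illegal
(5,5): no bracket -> illegal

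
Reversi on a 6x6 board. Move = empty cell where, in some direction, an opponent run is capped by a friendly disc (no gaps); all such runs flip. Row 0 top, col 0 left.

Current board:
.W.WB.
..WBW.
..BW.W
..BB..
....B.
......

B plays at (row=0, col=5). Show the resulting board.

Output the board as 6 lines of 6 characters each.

Place B at (0,5); scan 8 dirs for brackets.
Dir NW: edge -> no flip
Dir N: edge -> no flip
Dir NE: edge -> no flip
Dir W: first cell 'B' (not opp) -> no flip
Dir E: edge -> no flip
Dir SW: opp run (1,4) (2,3) capped by B -> flip
Dir S: first cell '.' (not opp) -> no flip
Dir SE: edge -> no flip
All flips: (1,4) (2,3)

Answer: .W.WBB
..WBB.
..BB.W
..BB..
....B.
......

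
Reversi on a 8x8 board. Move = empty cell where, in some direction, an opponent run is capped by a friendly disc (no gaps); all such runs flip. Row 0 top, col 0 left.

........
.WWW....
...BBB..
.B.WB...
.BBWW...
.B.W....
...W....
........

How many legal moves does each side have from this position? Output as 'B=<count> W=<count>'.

Answer: B=9 W=8

Derivation:
-- B to move --
(0,0): no bracket -> illegal
(0,1): flips 1 -> legal
(0,2): flips 1 -> legal
(0,3): flips 1 -> legal
(0,4): no bracket -> illegal
(1,0): no bracket -> illegal
(1,4): no bracket -> illegal
(2,0): no bracket -> illegal
(2,1): no bracket -> illegal
(2,2): no bracket -> illegal
(3,2): flips 1 -> legal
(3,5): no bracket -> illegal
(4,5): flips 2 -> legal
(5,2): flips 1 -> legal
(5,4): flips 1 -> legal
(5,5): no bracket -> illegal
(6,2): no bracket -> illegal
(6,4): flips 1 -> legal
(7,2): no bracket -> illegal
(7,3): flips 4 -> legal
(7,4): no bracket -> illegal
B mobility = 9
-- W to move --
(1,4): flips 2 -> legal
(1,5): flips 1 -> legal
(1,6): flips 2 -> legal
(2,0): flips 2 -> legal
(2,1): no bracket -> illegal
(2,2): no bracket -> illegal
(2,6): no bracket -> illegal
(3,0): no bracket -> illegal
(3,2): no bracket -> illegal
(3,5): flips 2 -> legal
(3,6): no bracket -> illegal
(4,0): flips 2 -> legal
(4,5): flips 2 -> legal
(5,0): no bracket -> illegal
(5,2): no bracket -> illegal
(6,0): flips 2 -> legal
(6,1): no bracket -> illegal
(6,2): no bracket -> illegal
W mobility = 8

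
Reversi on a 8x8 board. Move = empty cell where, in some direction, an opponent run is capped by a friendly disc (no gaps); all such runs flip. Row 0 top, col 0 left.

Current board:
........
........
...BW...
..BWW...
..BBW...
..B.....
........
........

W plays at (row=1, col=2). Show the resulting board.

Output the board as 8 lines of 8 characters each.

Answer: ........
..W.....
...WW...
..BWW...
..BBW...
..B.....
........
........

Derivation:
Place W at (1,2); scan 8 dirs for brackets.
Dir NW: first cell '.' (not opp) -> no flip
Dir N: first cell '.' (not opp) -> no flip
Dir NE: first cell '.' (not opp) -> no flip
Dir W: first cell '.' (not opp) -> no flip
Dir E: first cell '.' (not opp) -> no flip
Dir SW: first cell '.' (not opp) -> no flip
Dir S: first cell '.' (not opp) -> no flip
Dir SE: opp run (2,3) capped by W -> flip
All flips: (2,3)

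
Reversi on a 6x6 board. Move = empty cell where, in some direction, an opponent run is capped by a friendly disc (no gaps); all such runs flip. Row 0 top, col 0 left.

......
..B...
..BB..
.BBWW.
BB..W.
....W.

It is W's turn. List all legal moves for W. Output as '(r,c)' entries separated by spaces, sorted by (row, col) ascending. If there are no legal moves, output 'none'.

(0,1): flips 2 -> legal
(0,2): no bracket -> illegal
(0,3): no bracket -> illegal
(1,1): flips 1 -> legal
(1,3): flips 1 -> legal
(1,4): no bracket -> illegal
(2,0): no bracket -> illegal
(2,1): no bracket -> illegal
(2,4): no bracket -> illegal
(3,0): flips 2 -> legal
(4,2): no bracket -> illegal
(4,3): no bracket -> illegal
(5,0): no bracket -> illegal
(5,1): no bracket -> illegal
(5,2): no bracket -> illegal

Answer: (0,1) (1,1) (1,3) (3,0)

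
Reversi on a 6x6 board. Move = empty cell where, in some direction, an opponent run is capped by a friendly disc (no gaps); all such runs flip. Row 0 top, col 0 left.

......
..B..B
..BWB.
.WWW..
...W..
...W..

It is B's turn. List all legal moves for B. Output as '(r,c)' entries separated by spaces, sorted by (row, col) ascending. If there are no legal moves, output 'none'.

Answer: (3,4) (4,0) (4,2) (4,4)

Derivation:
(1,3): no bracket -> illegal
(1,4): no bracket -> illegal
(2,0): no bracket -> illegal
(2,1): no bracket -> illegal
(3,0): no bracket -> illegal
(3,4): flips 1 -> legal
(4,0): flips 1 -> legal
(4,1): no bracket -> illegal
(4,2): flips 2 -> legal
(4,4): flips 1 -> legal
(5,2): no bracket -> illegal
(5,4): no bracket -> illegal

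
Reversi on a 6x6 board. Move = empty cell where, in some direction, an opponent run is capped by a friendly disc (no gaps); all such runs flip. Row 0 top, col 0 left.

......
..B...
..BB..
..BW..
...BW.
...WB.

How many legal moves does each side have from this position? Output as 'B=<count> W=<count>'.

-- B to move --
(2,4): no bracket -> illegal
(3,4): flips 2 -> legal
(3,5): no bracket -> illegal
(4,2): no bracket -> illegal
(4,5): flips 1 -> legal
(5,2): flips 1 -> legal
(5,5): flips 2 -> legal
B mobility = 4
-- W to move --
(0,1): no bracket -> illegal
(0,2): no bracket -> illegal
(0,3): no bracket -> illegal
(1,1): flips 1 -> legal
(1,3): flips 1 -> legal
(1,4): no bracket -> illegal
(2,1): no bracket -> illegal
(2,4): no bracket -> illegal
(3,1): flips 1 -> legal
(3,4): no bracket -> illegal
(4,1): no bracket -> illegal
(4,2): flips 1 -> legal
(4,5): no bracket -> illegal
(5,2): no bracket -> illegal
(5,5): flips 1 -> legal
W mobility = 5

Answer: B=4 W=5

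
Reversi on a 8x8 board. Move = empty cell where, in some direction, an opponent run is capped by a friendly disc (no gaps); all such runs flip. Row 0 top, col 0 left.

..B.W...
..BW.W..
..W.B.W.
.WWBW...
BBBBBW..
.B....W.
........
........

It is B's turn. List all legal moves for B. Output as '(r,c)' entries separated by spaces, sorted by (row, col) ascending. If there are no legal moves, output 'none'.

Answer: (0,6) (1,1) (1,4) (2,0) (2,1) (2,3) (2,5) (3,0) (3,5) (4,6)

Derivation:
(0,3): no bracket -> illegal
(0,5): no bracket -> illegal
(0,6): flips 1 -> legal
(1,1): flips 1 -> legal
(1,4): flips 1 -> legal
(1,6): no bracket -> illegal
(1,7): no bracket -> illegal
(2,0): flips 1 -> legal
(2,1): flips 2 -> legal
(2,3): flips 1 -> legal
(2,5): flips 1 -> legal
(2,7): no bracket -> illegal
(3,0): flips 2 -> legal
(3,5): flips 1 -> legal
(3,6): no bracket -> illegal
(3,7): no bracket -> illegal
(4,6): flips 1 -> legal
(4,7): no bracket -> illegal
(5,4): no bracket -> illegal
(5,5): no bracket -> illegal
(5,7): no bracket -> illegal
(6,5): no bracket -> illegal
(6,6): no bracket -> illegal
(6,7): no bracket -> illegal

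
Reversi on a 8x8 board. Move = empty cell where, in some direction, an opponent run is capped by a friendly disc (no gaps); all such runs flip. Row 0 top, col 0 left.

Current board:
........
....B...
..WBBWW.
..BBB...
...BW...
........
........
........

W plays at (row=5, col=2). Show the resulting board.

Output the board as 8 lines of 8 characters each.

Answer: ........
....B...
..WBBWW.
..BBW...
...WW...
..W.....
........
........

Derivation:
Place W at (5,2); scan 8 dirs for brackets.
Dir NW: first cell '.' (not opp) -> no flip
Dir N: first cell '.' (not opp) -> no flip
Dir NE: opp run (4,3) (3,4) capped by W -> flip
Dir W: first cell '.' (not opp) -> no flip
Dir E: first cell '.' (not opp) -> no flip
Dir SW: first cell '.' (not opp) -> no flip
Dir S: first cell '.' (not opp) -> no flip
Dir SE: first cell '.' (not opp) -> no flip
All flips: (3,4) (4,3)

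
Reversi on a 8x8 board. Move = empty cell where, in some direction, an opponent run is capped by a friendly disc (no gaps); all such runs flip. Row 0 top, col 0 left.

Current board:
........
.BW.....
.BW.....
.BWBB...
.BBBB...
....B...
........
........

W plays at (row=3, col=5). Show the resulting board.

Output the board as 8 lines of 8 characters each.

Place W at (3,5); scan 8 dirs for brackets.
Dir NW: first cell '.' (not opp) -> no flip
Dir N: first cell '.' (not opp) -> no flip
Dir NE: first cell '.' (not opp) -> no flip
Dir W: opp run (3,4) (3,3) capped by W -> flip
Dir E: first cell '.' (not opp) -> no flip
Dir SW: opp run (4,4), next='.' -> no flip
Dir S: first cell '.' (not opp) -> no flip
Dir SE: first cell '.' (not opp) -> no flip
All flips: (3,3) (3,4)

Answer: ........
.BW.....
.BW.....
.BWWWW..
.BBBB...
....B...
........
........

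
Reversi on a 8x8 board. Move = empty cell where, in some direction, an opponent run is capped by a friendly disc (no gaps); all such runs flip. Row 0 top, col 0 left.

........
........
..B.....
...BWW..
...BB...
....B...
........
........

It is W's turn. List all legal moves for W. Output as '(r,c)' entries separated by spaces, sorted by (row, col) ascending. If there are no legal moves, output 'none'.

(1,1): no bracket -> illegal
(1,2): no bracket -> illegal
(1,3): no bracket -> illegal
(2,1): no bracket -> illegal
(2,3): no bracket -> illegal
(2,4): no bracket -> illegal
(3,1): no bracket -> illegal
(3,2): flips 1 -> legal
(4,2): no bracket -> illegal
(4,5): no bracket -> illegal
(5,2): flips 1 -> legal
(5,3): flips 1 -> legal
(5,5): no bracket -> illegal
(6,3): no bracket -> illegal
(6,4): flips 2 -> legal
(6,5): no bracket -> illegal

Answer: (3,2) (5,2) (5,3) (6,4)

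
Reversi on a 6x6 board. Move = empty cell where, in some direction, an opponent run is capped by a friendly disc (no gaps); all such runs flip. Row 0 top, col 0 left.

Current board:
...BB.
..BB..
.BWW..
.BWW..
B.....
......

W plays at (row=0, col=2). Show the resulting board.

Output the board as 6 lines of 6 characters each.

Answer: ..WBB.
..WB..
.BWW..
.BWW..
B.....
......

Derivation:
Place W at (0,2); scan 8 dirs for brackets.
Dir NW: edge -> no flip
Dir N: edge -> no flip
Dir NE: edge -> no flip
Dir W: first cell '.' (not opp) -> no flip
Dir E: opp run (0,3) (0,4), next='.' -> no flip
Dir SW: first cell '.' (not opp) -> no flip
Dir S: opp run (1,2) capped by W -> flip
Dir SE: opp run (1,3), next='.' -> no flip
All flips: (1,2)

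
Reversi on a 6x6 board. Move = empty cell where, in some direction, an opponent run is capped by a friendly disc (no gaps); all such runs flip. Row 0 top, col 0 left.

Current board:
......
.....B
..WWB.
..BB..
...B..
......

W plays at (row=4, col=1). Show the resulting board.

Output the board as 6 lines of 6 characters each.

Place W at (4,1); scan 8 dirs for brackets.
Dir NW: first cell '.' (not opp) -> no flip
Dir N: first cell '.' (not opp) -> no flip
Dir NE: opp run (3,2) capped by W -> flip
Dir W: first cell '.' (not opp) -> no flip
Dir E: first cell '.' (not opp) -> no flip
Dir SW: first cell '.' (not opp) -> no flip
Dir S: first cell '.' (not opp) -> no flip
Dir SE: first cell '.' (not opp) -> no flip
All flips: (3,2)

Answer: ......
.....B
..WWB.
..WB..
.W.B..
......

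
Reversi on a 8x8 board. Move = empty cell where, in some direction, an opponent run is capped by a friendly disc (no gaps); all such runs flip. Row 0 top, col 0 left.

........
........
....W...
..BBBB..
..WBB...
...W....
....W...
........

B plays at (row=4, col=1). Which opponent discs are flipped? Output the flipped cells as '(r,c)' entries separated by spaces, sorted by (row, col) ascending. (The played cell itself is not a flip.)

Answer: (4,2)

Derivation:
Dir NW: first cell '.' (not opp) -> no flip
Dir N: first cell '.' (not opp) -> no flip
Dir NE: first cell 'B' (not opp) -> no flip
Dir W: first cell '.' (not opp) -> no flip
Dir E: opp run (4,2) capped by B -> flip
Dir SW: first cell '.' (not opp) -> no flip
Dir S: first cell '.' (not opp) -> no flip
Dir SE: first cell '.' (not opp) -> no flip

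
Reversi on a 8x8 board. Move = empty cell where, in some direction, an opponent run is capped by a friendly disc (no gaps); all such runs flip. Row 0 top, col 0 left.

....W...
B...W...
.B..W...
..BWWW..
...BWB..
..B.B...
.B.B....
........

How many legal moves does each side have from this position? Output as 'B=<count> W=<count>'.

Answer: B=3 W=8

Derivation:
-- B to move --
(0,3): no bracket -> illegal
(0,5): no bracket -> illegal
(1,3): no bracket -> illegal
(1,5): no bracket -> illegal
(2,2): no bracket -> illegal
(2,3): flips 2 -> legal
(2,5): flips 2 -> legal
(2,6): no bracket -> illegal
(3,6): flips 3 -> legal
(4,2): no bracket -> illegal
(4,6): no bracket -> illegal
(5,3): no bracket -> illegal
(5,5): no bracket -> illegal
B mobility = 3
-- W to move --
(0,0): no bracket -> illegal
(0,1): no bracket -> illegal
(1,1): no bracket -> illegal
(1,2): no bracket -> illegal
(2,0): no bracket -> illegal
(2,2): no bracket -> illegal
(2,3): no bracket -> illegal
(3,0): no bracket -> illegal
(3,1): flips 1 -> legal
(3,6): no bracket -> illegal
(4,1): no bracket -> illegal
(4,2): flips 1 -> legal
(4,6): flips 1 -> legal
(5,0): no bracket -> illegal
(5,1): no bracket -> illegal
(5,3): flips 1 -> legal
(5,5): flips 1 -> legal
(5,6): flips 1 -> legal
(6,0): no bracket -> illegal
(6,2): no bracket -> illegal
(6,4): flips 1 -> legal
(6,5): no bracket -> illegal
(7,0): flips 3 -> legal
(7,1): no bracket -> illegal
(7,2): no bracket -> illegal
(7,3): no bracket -> illegal
(7,4): no bracket -> illegal
W mobility = 8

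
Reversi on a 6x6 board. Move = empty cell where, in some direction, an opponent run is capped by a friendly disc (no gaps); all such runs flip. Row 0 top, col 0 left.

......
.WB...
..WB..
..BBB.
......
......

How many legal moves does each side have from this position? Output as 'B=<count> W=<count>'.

Answer: B=3 W=5

Derivation:
-- B to move --
(0,0): flips 2 -> legal
(0,1): no bracket -> illegal
(0,2): no bracket -> illegal
(1,0): flips 1 -> legal
(1,3): no bracket -> illegal
(2,0): no bracket -> illegal
(2,1): flips 1 -> legal
(3,1): no bracket -> illegal
B mobility = 3
-- W to move --
(0,1): no bracket -> illegal
(0,2): flips 1 -> legal
(0,3): no bracket -> illegal
(1,3): flips 1 -> legal
(1,4): no bracket -> illegal
(2,1): no bracket -> illegal
(2,4): flips 1 -> legal
(2,5): no bracket -> illegal
(3,1): no bracket -> illegal
(3,5): no bracket -> illegal
(4,1): no bracket -> illegal
(4,2): flips 1 -> legal
(4,3): no bracket -> illegal
(4,4): flips 1 -> legal
(4,5): no bracket -> illegal
W mobility = 5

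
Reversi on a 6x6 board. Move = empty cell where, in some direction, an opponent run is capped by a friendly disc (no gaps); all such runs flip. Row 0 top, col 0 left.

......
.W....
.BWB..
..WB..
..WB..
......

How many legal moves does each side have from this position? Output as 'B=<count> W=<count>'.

-- B to move --
(0,0): flips 2 -> legal
(0,1): flips 1 -> legal
(0,2): no bracket -> illegal
(1,0): no bracket -> illegal
(1,2): no bracket -> illegal
(1,3): no bracket -> illegal
(2,0): no bracket -> illegal
(3,1): flips 1 -> legal
(4,1): flips 2 -> legal
(5,1): flips 1 -> legal
(5,2): no bracket -> illegal
(5,3): no bracket -> illegal
B mobility = 5
-- W to move --
(1,0): flips 1 -> legal
(1,2): no bracket -> illegal
(1,3): no bracket -> illegal
(1,4): flips 1 -> legal
(2,0): flips 1 -> legal
(2,4): flips 2 -> legal
(3,0): no bracket -> illegal
(3,1): flips 1 -> legal
(3,4): flips 1 -> legal
(4,4): flips 2 -> legal
(5,2): no bracket -> illegal
(5,3): no bracket -> illegal
(5,4): flips 1 -> legal
W mobility = 8

Answer: B=5 W=8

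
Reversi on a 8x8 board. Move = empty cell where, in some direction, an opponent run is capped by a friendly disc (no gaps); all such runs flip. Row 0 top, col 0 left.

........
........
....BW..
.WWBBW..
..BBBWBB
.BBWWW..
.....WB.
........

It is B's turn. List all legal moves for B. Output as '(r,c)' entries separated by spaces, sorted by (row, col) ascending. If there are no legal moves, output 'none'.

(1,4): no bracket -> illegal
(1,5): no bracket -> illegal
(1,6): flips 1 -> legal
(2,0): flips 1 -> legal
(2,1): flips 1 -> legal
(2,2): flips 1 -> legal
(2,3): no bracket -> illegal
(2,6): flips 2 -> legal
(3,0): flips 2 -> legal
(3,6): flips 1 -> legal
(4,0): no bracket -> illegal
(4,1): no bracket -> illegal
(5,6): flips 4 -> legal
(6,2): flips 1 -> legal
(6,3): flips 1 -> legal
(6,4): flips 4 -> legal
(7,4): no bracket -> illegal
(7,5): no bracket -> illegal
(7,6): flips 2 -> legal

Answer: (1,6) (2,0) (2,1) (2,2) (2,6) (3,0) (3,6) (5,6) (6,2) (6,3) (6,4) (7,6)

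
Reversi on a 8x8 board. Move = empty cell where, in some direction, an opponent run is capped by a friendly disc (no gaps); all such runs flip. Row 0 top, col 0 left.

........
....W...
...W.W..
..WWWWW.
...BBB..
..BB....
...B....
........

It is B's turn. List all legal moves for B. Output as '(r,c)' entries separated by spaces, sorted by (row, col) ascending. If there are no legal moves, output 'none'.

(0,3): no bracket -> illegal
(0,4): no bracket -> illegal
(0,5): no bracket -> illegal
(1,2): flips 2 -> legal
(1,3): flips 2 -> legal
(1,5): flips 2 -> legal
(1,6): flips 2 -> legal
(2,1): flips 1 -> legal
(2,2): flips 1 -> legal
(2,4): flips 1 -> legal
(2,6): flips 1 -> legal
(2,7): flips 1 -> legal
(3,1): no bracket -> illegal
(3,7): no bracket -> illegal
(4,1): no bracket -> illegal
(4,2): no bracket -> illegal
(4,6): no bracket -> illegal
(4,7): no bracket -> illegal

Answer: (1,2) (1,3) (1,5) (1,6) (2,1) (2,2) (2,4) (2,6) (2,7)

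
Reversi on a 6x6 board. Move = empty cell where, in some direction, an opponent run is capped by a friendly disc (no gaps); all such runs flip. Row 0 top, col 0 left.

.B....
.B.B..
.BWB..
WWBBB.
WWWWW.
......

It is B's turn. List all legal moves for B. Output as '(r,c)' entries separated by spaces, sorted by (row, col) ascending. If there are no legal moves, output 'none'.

Answer: (1,2) (5,0) (5,1) (5,2) (5,3) (5,4) (5,5)

Derivation:
(1,2): flips 1 -> legal
(2,0): no bracket -> illegal
(3,5): no bracket -> illegal
(4,5): no bracket -> illegal
(5,0): flips 1 -> legal
(5,1): flips 3 -> legal
(5,2): flips 2 -> legal
(5,3): flips 1 -> legal
(5,4): flips 2 -> legal
(5,5): flips 1 -> legal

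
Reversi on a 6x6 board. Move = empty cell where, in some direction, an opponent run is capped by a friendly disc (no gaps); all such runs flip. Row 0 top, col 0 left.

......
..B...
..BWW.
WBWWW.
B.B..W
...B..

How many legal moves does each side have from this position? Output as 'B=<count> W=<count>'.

-- B to move --
(1,3): no bracket -> illegal
(1,4): no bracket -> illegal
(1,5): flips 2 -> legal
(2,0): flips 1 -> legal
(2,1): no bracket -> illegal
(2,5): flips 2 -> legal
(3,5): flips 3 -> legal
(4,1): no bracket -> illegal
(4,3): no bracket -> illegal
(4,4): flips 1 -> legal
(5,4): no bracket -> illegal
(5,5): no bracket -> illegal
B mobility = 5
-- W to move --
(0,1): flips 1 -> legal
(0,2): flips 2 -> legal
(0,3): no bracket -> illegal
(1,1): flips 1 -> legal
(1,3): no bracket -> illegal
(2,0): no bracket -> illegal
(2,1): flips 1 -> legal
(4,1): no bracket -> illegal
(4,3): no bracket -> illegal
(4,4): no bracket -> illegal
(5,0): flips 1 -> legal
(5,1): flips 1 -> legal
(5,2): flips 1 -> legal
(5,4): no bracket -> illegal
W mobility = 7

Answer: B=5 W=7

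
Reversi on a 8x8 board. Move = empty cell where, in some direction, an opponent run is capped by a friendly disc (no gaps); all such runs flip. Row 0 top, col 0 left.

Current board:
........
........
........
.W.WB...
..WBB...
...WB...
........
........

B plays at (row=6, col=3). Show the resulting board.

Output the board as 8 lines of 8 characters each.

Place B at (6,3); scan 8 dirs for brackets.
Dir NW: first cell '.' (not opp) -> no flip
Dir N: opp run (5,3) capped by B -> flip
Dir NE: first cell 'B' (not opp) -> no flip
Dir W: first cell '.' (not opp) -> no flip
Dir E: first cell '.' (not opp) -> no flip
Dir SW: first cell '.' (not opp) -> no flip
Dir S: first cell '.' (not opp) -> no flip
Dir SE: first cell '.' (not opp) -> no flip
All flips: (5,3)

Answer: ........
........
........
.W.WB...
..WBB...
...BB...
...B....
........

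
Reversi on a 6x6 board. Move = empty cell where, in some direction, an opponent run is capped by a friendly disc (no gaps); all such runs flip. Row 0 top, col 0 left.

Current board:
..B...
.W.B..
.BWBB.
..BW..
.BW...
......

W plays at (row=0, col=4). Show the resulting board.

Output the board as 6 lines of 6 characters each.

Answer: ..B.W.
.W.W..
.BWBB.
..BW..
.BW...
......

Derivation:
Place W at (0,4); scan 8 dirs for brackets.
Dir NW: edge -> no flip
Dir N: edge -> no flip
Dir NE: edge -> no flip
Dir W: first cell '.' (not opp) -> no flip
Dir E: first cell '.' (not opp) -> no flip
Dir SW: opp run (1,3) capped by W -> flip
Dir S: first cell '.' (not opp) -> no flip
Dir SE: first cell '.' (not opp) -> no flip
All flips: (1,3)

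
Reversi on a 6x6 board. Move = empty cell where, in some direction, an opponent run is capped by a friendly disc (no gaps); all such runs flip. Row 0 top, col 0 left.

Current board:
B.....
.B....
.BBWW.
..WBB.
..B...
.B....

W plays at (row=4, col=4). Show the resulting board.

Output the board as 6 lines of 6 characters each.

Place W at (4,4); scan 8 dirs for brackets.
Dir NW: opp run (3,3) (2,2) (1,1) (0,0), next=edge -> no flip
Dir N: opp run (3,4) capped by W -> flip
Dir NE: first cell '.' (not opp) -> no flip
Dir W: first cell '.' (not opp) -> no flip
Dir E: first cell '.' (not opp) -> no flip
Dir SW: first cell '.' (not opp) -> no flip
Dir S: first cell '.' (not opp) -> no flip
Dir SE: first cell '.' (not opp) -> no flip
All flips: (3,4)

Answer: B.....
.B....
.BBWW.
..WBW.
..B.W.
.B....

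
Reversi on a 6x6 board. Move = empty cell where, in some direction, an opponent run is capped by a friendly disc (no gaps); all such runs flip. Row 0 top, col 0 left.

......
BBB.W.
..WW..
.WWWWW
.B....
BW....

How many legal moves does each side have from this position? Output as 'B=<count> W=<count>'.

-- B to move --
(0,3): no bracket -> illegal
(0,4): no bracket -> illegal
(0,5): flips 3 -> legal
(1,3): no bracket -> illegal
(1,5): no bracket -> illegal
(2,0): no bracket -> illegal
(2,1): flips 1 -> legal
(2,4): no bracket -> illegal
(2,5): no bracket -> illegal
(3,0): no bracket -> illegal
(4,0): no bracket -> illegal
(4,2): flips 2 -> legal
(4,3): no bracket -> illegal
(4,4): flips 2 -> legal
(4,5): flips 2 -> legal
(5,2): flips 1 -> legal
B mobility = 6
-- W to move --
(0,0): flips 1 -> legal
(0,1): flips 1 -> legal
(0,2): flips 1 -> legal
(0,3): no bracket -> illegal
(1,3): no bracket -> illegal
(2,0): no bracket -> illegal
(2,1): no bracket -> illegal
(3,0): no bracket -> illegal
(4,0): no bracket -> illegal
(4,2): no bracket -> illegal
(5,2): no bracket -> illegal
W mobility = 3

Answer: B=6 W=3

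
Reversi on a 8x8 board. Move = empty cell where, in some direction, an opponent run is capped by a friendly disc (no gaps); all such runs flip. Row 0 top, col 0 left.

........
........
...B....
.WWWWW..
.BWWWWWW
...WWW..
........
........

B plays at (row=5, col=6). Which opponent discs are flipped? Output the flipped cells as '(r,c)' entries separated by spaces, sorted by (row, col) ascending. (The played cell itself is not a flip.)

Dir NW: opp run (4,5) (3,4) capped by B -> flip
Dir N: opp run (4,6), next='.' -> no flip
Dir NE: opp run (4,7), next=edge -> no flip
Dir W: opp run (5,5) (5,4) (5,3), next='.' -> no flip
Dir E: first cell '.' (not opp) -> no flip
Dir SW: first cell '.' (not opp) -> no flip
Dir S: first cell '.' (not opp) -> no flip
Dir SE: first cell '.' (not opp) -> no flip

Answer: (3,4) (4,5)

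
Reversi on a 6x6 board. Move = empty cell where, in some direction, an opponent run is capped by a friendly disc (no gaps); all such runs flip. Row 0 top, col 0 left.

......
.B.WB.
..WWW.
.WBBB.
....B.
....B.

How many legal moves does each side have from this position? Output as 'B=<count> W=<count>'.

-- B to move --
(0,2): no bracket -> illegal
(0,3): flips 2 -> legal
(0,4): no bracket -> illegal
(1,2): flips 3 -> legal
(1,5): flips 1 -> legal
(2,0): no bracket -> illegal
(2,1): no bracket -> illegal
(2,5): no bracket -> illegal
(3,0): flips 1 -> legal
(3,5): no bracket -> illegal
(4,0): no bracket -> illegal
(4,1): no bracket -> illegal
(4,2): no bracket -> illegal
B mobility = 4
-- W to move --
(0,0): flips 1 -> legal
(0,1): no bracket -> illegal
(0,2): no bracket -> illegal
(0,3): no bracket -> illegal
(0,4): flips 1 -> legal
(0,5): flips 1 -> legal
(1,0): no bracket -> illegal
(1,2): no bracket -> illegal
(1,5): flips 1 -> legal
(2,0): no bracket -> illegal
(2,1): no bracket -> illegal
(2,5): no bracket -> illegal
(3,5): flips 3 -> legal
(4,1): flips 1 -> legal
(4,2): flips 2 -> legal
(4,3): flips 1 -> legal
(4,5): flips 1 -> legal
(5,3): no bracket -> illegal
(5,5): flips 2 -> legal
W mobility = 10

Answer: B=4 W=10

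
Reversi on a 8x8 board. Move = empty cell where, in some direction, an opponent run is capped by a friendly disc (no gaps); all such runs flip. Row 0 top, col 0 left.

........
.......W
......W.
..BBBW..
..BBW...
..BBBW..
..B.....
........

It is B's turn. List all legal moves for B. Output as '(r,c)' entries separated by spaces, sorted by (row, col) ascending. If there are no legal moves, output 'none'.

Answer: (3,6) (4,5) (5,6) (6,6)

Derivation:
(0,6): no bracket -> illegal
(0,7): no bracket -> illegal
(1,5): no bracket -> illegal
(1,6): no bracket -> illegal
(2,4): no bracket -> illegal
(2,5): no bracket -> illegal
(2,7): no bracket -> illegal
(3,6): flips 1 -> legal
(3,7): no bracket -> illegal
(4,5): flips 1 -> legal
(4,6): no bracket -> illegal
(5,6): flips 1 -> legal
(6,4): no bracket -> illegal
(6,5): no bracket -> illegal
(6,6): flips 2 -> legal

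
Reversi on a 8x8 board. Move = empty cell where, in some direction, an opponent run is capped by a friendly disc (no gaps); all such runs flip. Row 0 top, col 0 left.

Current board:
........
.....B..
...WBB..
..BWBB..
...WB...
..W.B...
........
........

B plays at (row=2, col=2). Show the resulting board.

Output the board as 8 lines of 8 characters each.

Answer: ........
.....B..
..BBBB..
..BBBB..
...WB...
..W.B...
........
........

Derivation:
Place B at (2,2); scan 8 dirs for brackets.
Dir NW: first cell '.' (not opp) -> no flip
Dir N: first cell '.' (not opp) -> no flip
Dir NE: first cell '.' (not opp) -> no flip
Dir W: first cell '.' (not opp) -> no flip
Dir E: opp run (2,3) capped by B -> flip
Dir SW: first cell '.' (not opp) -> no flip
Dir S: first cell 'B' (not opp) -> no flip
Dir SE: opp run (3,3) capped by B -> flip
All flips: (2,3) (3,3)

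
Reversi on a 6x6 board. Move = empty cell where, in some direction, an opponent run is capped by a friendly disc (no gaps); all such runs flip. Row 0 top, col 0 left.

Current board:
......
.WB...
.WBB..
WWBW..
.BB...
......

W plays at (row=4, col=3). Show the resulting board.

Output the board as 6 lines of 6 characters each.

Answer: ......
.WB...
.WBB..
WWWW..
.BBW..
......

Derivation:
Place W at (4,3); scan 8 dirs for brackets.
Dir NW: opp run (3,2) capped by W -> flip
Dir N: first cell 'W' (not opp) -> no flip
Dir NE: first cell '.' (not opp) -> no flip
Dir W: opp run (4,2) (4,1), next='.' -> no flip
Dir E: first cell '.' (not opp) -> no flip
Dir SW: first cell '.' (not opp) -> no flip
Dir S: first cell '.' (not opp) -> no flip
Dir SE: first cell '.' (not opp) -> no flip
All flips: (3,2)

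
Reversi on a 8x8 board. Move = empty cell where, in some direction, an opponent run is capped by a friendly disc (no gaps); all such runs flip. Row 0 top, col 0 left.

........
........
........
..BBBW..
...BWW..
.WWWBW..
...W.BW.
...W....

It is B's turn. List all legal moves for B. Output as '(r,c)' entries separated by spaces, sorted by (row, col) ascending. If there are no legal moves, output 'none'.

(2,4): no bracket -> illegal
(2,5): flips 3 -> legal
(2,6): no bracket -> illegal
(3,6): flips 2 -> legal
(4,0): no bracket -> illegal
(4,1): no bracket -> illegal
(4,2): no bracket -> illegal
(4,6): flips 2 -> legal
(5,0): flips 3 -> legal
(5,6): flips 2 -> legal
(5,7): no bracket -> illegal
(6,0): no bracket -> illegal
(6,1): flips 1 -> legal
(6,2): no bracket -> illegal
(6,4): no bracket -> illegal
(6,7): flips 1 -> legal
(7,2): flips 1 -> legal
(7,4): no bracket -> illegal
(7,5): no bracket -> illegal
(7,6): no bracket -> illegal
(7,7): flips 3 -> legal

Answer: (2,5) (3,6) (4,6) (5,0) (5,6) (6,1) (6,7) (7,2) (7,7)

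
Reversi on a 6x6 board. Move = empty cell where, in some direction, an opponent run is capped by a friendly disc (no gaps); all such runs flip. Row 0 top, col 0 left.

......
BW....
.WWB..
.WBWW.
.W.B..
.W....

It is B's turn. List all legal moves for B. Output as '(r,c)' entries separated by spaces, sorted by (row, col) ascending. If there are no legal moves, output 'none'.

(0,0): no bracket -> illegal
(0,1): no bracket -> illegal
(0,2): no bracket -> illegal
(1,2): flips 2 -> legal
(1,3): no bracket -> illegal
(2,0): flips 2 -> legal
(2,4): no bracket -> illegal
(2,5): flips 1 -> legal
(3,0): flips 1 -> legal
(3,5): flips 2 -> legal
(4,0): no bracket -> illegal
(4,2): no bracket -> illegal
(4,4): no bracket -> illegal
(4,5): flips 1 -> legal
(5,0): flips 1 -> legal
(5,2): no bracket -> illegal

Answer: (1,2) (2,0) (2,5) (3,0) (3,5) (4,5) (5,0)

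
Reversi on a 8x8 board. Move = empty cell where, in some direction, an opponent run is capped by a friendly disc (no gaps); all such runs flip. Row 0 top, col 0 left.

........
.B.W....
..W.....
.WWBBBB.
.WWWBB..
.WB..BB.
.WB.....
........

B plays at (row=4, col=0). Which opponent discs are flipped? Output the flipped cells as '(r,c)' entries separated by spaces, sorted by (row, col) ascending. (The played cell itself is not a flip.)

Answer: (4,1) (4,2) (4,3) (5,1)

Derivation:
Dir NW: edge -> no flip
Dir N: first cell '.' (not opp) -> no flip
Dir NE: opp run (3,1) (2,2) (1,3), next='.' -> no flip
Dir W: edge -> no flip
Dir E: opp run (4,1) (4,2) (4,3) capped by B -> flip
Dir SW: edge -> no flip
Dir S: first cell '.' (not opp) -> no flip
Dir SE: opp run (5,1) capped by B -> flip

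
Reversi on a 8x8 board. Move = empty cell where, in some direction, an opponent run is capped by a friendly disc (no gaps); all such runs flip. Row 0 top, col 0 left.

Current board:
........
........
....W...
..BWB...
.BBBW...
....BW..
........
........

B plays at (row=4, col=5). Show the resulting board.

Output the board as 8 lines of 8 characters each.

Answer: ........
........
....W...
..BWB...
.BBBBB..
....BW..
........
........

Derivation:
Place B at (4,5); scan 8 dirs for brackets.
Dir NW: first cell 'B' (not opp) -> no flip
Dir N: first cell '.' (not opp) -> no flip
Dir NE: first cell '.' (not opp) -> no flip
Dir W: opp run (4,4) capped by B -> flip
Dir E: first cell '.' (not opp) -> no flip
Dir SW: first cell 'B' (not opp) -> no flip
Dir S: opp run (5,5), next='.' -> no flip
Dir SE: first cell '.' (not opp) -> no flip
All flips: (4,4)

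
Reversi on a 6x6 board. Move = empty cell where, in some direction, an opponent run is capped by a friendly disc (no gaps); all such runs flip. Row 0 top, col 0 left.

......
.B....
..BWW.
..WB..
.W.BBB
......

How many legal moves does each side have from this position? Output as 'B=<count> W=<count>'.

-- B to move --
(1,2): no bracket -> illegal
(1,3): flips 1 -> legal
(1,4): no bracket -> illegal
(1,5): flips 1 -> legal
(2,1): flips 1 -> legal
(2,5): flips 2 -> legal
(3,0): no bracket -> illegal
(3,1): flips 1 -> legal
(3,4): no bracket -> illegal
(3,5): no bracket -> illegal
(4,0): no bracket -> illegal
(4,2): flips 1 -> legal
(5,0): no bracket -> illegal
(5,1): no bracket -> illegal
(5,2): no bracket -> illegal
B mobility = 6
-- W to move --
(0,0): no bracket -> illegal
(0,1): no bracket -> illegal
(0,2): no bracket -> illegal
(1,0): no bracket -> illegal
(1,2): flips 1 -> legal
(1,3): no bracket -> illegal
(2,0): no bracket -> illegal
(2,1): flips 1 -> legal
(3,1): no bracket -> illegal
(3,4): flips 1 -> legal
(3,5): no bracket -> illegal
(4,2): flips 1 -> legal
(5,2): no bracket -> illegal
(5,3): flips 2 -> legal
(5,4): flips 1 -> legal
(5,5): no bracket -> illegal
W mobility = 6

Answer: B=6 W=6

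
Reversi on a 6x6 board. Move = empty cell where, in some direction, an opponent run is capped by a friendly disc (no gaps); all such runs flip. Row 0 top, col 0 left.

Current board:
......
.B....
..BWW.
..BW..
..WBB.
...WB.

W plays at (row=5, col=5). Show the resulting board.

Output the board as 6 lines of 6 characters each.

Place W at (5,5); scan 8 dirs for brackets.
Dir NW: opp run (4,4) capped by W -> flip
Dir N: first cell '.' (not opp) -> no flip
Dir NE: edge -> no flip
Dir W: opp run (5,4) capped by W -> flip
Dir E: edge -> no flip
Dir SW: edge -> no flip
Dir S: edge -> no flip
Dir SE: edge -> no flip
All flips: (4,4) (5,4)

Answer: ......
.B....
..BWW.
..BW..
..WBW.
...WWW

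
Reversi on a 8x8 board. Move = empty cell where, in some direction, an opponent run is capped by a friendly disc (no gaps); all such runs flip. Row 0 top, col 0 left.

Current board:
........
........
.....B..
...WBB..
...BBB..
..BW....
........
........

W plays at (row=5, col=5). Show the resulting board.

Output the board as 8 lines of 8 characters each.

Place W at (5,5); scan 8 dirs for brackets.
Dir NW: opp run (4,4) capped by W -> flip
Dir N: opp run (4,5) (3,5) (2,5), next='.' -> no flip
Dir NE: first cell '.' (not opp) -> no flip
Dir W: first cell '.' (not opp) -> no flip
Dir E: first cell '.' (not opp) -> no flip
Dir SW: first cell '.' (not opp) -> no flip
Dir S: first cell '.' (not opp) -> no flip
Dir SE: first cell '.' (not opp) -> no flip
All flips: (4,4)

Answer: ........
........
.....B..
...WBB..
...BWB..
..BW.W..
........
........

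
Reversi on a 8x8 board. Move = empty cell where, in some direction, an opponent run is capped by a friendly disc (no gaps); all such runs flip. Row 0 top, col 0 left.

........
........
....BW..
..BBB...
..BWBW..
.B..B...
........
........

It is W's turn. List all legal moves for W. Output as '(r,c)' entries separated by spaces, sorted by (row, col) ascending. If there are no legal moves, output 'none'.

Answer: (2,1) (2,3) (4,1) (6,3) (6,5)

Derivation:
(1,3): no bracket -> illegal
(1,4): no bracket -> illegal
(1,5): no bracket -> illegal
(2,1): flips 1 -> legal
(2,2): no bracket -> illegal
(2,3): flips 3 -> legal
(3,1): no bracket -> illegal
(3,5): no bracket -> illegal
(4,0): no bracket -> illegal
(4,1): flips 1 -> legal
(5,0): no bracket -> illegal
(5,2): no bracket -> illegal
(5,3): no bracket -> illegal
(5,5): no bracket -> illegal
(6,0): no bracket -> illegal
(6,1): no bracket -> illegal
(6,2): no bracket -> illegal
(6,3): flips 1 -> legal
(6,4): no bracket -> illegal
(6,5): flips 1 -> legal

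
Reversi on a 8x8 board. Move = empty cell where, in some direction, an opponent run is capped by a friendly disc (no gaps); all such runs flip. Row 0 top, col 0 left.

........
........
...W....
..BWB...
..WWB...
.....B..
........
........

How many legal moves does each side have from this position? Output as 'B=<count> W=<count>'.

-- B to move --
(1,2): flips 1 -> legal
(1,3): no bracket -> illegal
(1,4): flips 1 -> legal
(2,2): flips 1 -> legal
(2,4): no bracket -> illegal
(3,1): no bracket -> illegal
(4,1): flips 2 -> legal
(5,1): no bracket -> illegal
(5,2): flips 2 -> legal
(5,3): no bracket -> illegal
(5,4): flips 1 -> legal
B mobility = 6
-- W to move --
(2,1): flips 1 -> legal
(2,2): flips 1 -> legal
(2,4): no bracket -> illegal
(2,5): flips 1 -> legal
(3,1): flips 1 -> legal
(3,5): flips 1 -> legal
(4,1): flips 1 -> legal
(4,5): flips 2 -> legal
(4,6): no bracket -> illegal
(5,3): no bracket -> illegal
(5,4): no bracket -> illegal
(5,6): no bracket -> illegal
(6,4): no bracket -> illegal
(6,5): no bracket -> illegal
(6,6): flips 2 -> legal
W mobility = 8

Answer: B=6 W=8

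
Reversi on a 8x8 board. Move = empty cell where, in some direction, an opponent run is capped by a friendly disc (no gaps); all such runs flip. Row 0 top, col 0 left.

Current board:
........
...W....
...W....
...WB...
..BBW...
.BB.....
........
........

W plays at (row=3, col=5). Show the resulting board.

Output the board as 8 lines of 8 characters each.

Place W at (3,5); scan 8 dirs for brackets.
Dir NW: first cell '.' (not opp) -> no flip
Dir N: first cell '.' (not opp) -> no flip
Dir NE: first cell '.' (not opp) -> no flip
Dir W: opp run (3,4) capped by W -> flip
Dir E: first cell '.' (not opp) -> no flip
Dir SW: first cell 'W' (not opp) -> no flip
Dir S: first cell '.' (not opp) -> no flip
Dir SE: first cell '.' (not opp) -> no flip
All flips: (3,4)

Answer: ........
...W....
...W....
...WWW..
..BBW...
.BB.....
........
........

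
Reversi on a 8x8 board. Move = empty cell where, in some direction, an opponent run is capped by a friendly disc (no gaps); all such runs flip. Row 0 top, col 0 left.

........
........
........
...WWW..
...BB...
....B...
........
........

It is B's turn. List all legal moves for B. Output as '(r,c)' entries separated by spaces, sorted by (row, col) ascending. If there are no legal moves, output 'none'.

Answer: (2,2) (2,3) (2,4) (2,5) (2,6)

Derivation:
(2,2): flips 1 -> legal
(2,3): flips 1 -> legal
(2,4): flips 1 -> legal
(2,5): flips 1 -> legal
(2,6): flips 1 -> legal
(3,2): no bracket -> illegal
(3,6): no bracket -> illegal
(4,2): no bracket -> illegal
(4,5): no bracket -> illegal
(4,6): no bracket -> illegal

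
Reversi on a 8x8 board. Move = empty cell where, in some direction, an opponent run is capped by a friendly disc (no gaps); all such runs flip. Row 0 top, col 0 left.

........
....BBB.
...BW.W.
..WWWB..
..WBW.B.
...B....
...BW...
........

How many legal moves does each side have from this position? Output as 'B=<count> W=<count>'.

-- B to move --
(1,3): flips 1 -> legal
(1,7): flips 1 -> legal
(2,1): flips 1 -> legal
(2,2): no bracket -> illegal
(2,5): flips 2 -> legal
(2,7): no bracket -> illegal
(3,1): flips 4 -> legal
(3,6): flips 1 -> legal
(3,7): flips 1 -> legal
(4,1): flips 2 -> legal
(4,5): flips 2 -> legal
(5,1): flips 3 -> legal
(5,2): no bracket -> illegal
(5,4): flips 3 -> legal
(5,5): no bracket -> illegal
(6,5): flips 1 -> legal
(7,3): no bracket -> illegal
(7,4): no bracket -> illegal
(7,5): flips 1 -> legal
B mobility = 13
-- W to move --
(0,3): no bracket -> illegal
(0,4): flips 2 -> legal
(0,5): flips 2 -> legal
(0,6): flips 2 -> legal
(0,7): no bracket -> illegal
(1,2): flips 1 -> legal
(1,3): flips 1 -> legal
(1,7): no bracket -> illegal
(2,2): flips 1 -> legal
(2,5): no bracket -> illegal
(2,7): no bracket -> illegal
(3,6): flips 1 -> legal
(3,7): no bracket -> illegal
(4,5): no bracket -> illegal
(4,7): no bracket -> illegal
(5,2): flips 1 -> legal
(5,4): flips 1 -> legal
(5,5): no bracket -> illegal
(5,6): no bracket -> illegal
(5,7): flips 2 -> legal
(6,2): flips 2 -> legal
(7,2): no bracket -> illegal
(7,3): flips 3 -> legal
(7,4): no bracket -> illegal
W mobility = 12

Answer: B=13 W=12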